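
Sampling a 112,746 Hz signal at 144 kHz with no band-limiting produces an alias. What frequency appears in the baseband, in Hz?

31,254 Hz

Nyquist = 144,000/2 = 72,000 Hz; 112,746 Hz exceeds it.
Alias = |112,746 − 1×144,000| = |112,746 − 144,000| = 31,254 Hz.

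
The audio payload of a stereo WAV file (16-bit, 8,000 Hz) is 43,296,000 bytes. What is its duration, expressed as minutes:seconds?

Byte rate = 8,000 × 2 × 2 = 32,000 bytes/s.
Duration = 43,296,000 / 32,000 = 1,353 s.
1,353 s = 22:33.

22:33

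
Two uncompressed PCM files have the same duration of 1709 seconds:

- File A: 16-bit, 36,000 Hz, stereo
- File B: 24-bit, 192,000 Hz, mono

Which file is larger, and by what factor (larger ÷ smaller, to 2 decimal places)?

File A: 36,000 × 2 × 2 = 144,000 bytes/s.
File B: 192,000 × 3 × 1 = 576,000 bytes/s.
File B is larger; ratio = 984,384,000 / 246,096,000 = 4.00.

File B, by a factor of 4.00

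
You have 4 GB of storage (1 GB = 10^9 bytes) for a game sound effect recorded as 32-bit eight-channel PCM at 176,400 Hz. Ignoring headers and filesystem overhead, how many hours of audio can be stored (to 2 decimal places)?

Uncompressed byte rate = 176,400 × 4 × 8 = 5,644,800 bytes/s.
Capacity = 4 × 1,000,000,000 = 4,000,000,000 bytes.
4,000,000,000 / 5,644,800 ≈ 708.62 s → 0.20 hours.

0.20 hours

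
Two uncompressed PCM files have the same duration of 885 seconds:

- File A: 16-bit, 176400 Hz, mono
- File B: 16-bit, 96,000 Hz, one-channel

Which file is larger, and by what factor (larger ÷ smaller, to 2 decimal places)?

File A, by a factor of 1.84

File A: 176,400 × 2 × 1 = 352,800 bytes/s.
File B: 96,000 × 2 × 1 = 192,000 bytes/s.
File A is larger; ratio = 312,228,000 / 169,920,000 = 1.84.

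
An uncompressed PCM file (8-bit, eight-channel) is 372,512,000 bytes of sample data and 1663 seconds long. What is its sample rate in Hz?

28,000 Hz

Bytes = sample_rate × seconds × bytes_per_sample × channels.
sample_rate = 372,512,000 / (1,663 × 1 × 8) = 372,512,000 / 13,304 = 28,000 Hz.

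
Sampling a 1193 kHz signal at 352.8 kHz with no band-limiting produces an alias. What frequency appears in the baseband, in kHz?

Nyquist = 352,800/2 = 176,400 Hz; 1,193,000 Hz exceeds it.
Alias = |1,193,000 − 3×352,800| = |1,193,000 − 1,058,400| = 134,600 Hz = 134.6 kHz.

134.6 kHz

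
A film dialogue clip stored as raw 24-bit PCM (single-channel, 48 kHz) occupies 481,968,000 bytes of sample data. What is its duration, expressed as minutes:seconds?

Byte rate = 48,000 × 3 × 1 = 144,000 bytes/s.
Duration = 481,968,000 / 144,000 = 3,347 s.
3,347 s = 55:47.

55:47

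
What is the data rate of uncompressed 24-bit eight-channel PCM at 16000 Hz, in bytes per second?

384,000 bytes/s

Bit rate = 16,000 × 24 × 8 = 3,072,000 bits/s.
3,072,000 / 8 = 384,000 bytes/s.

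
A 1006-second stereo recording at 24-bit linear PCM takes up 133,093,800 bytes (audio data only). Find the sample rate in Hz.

Bytes = sample_rate × seconds × bytes_per_sample × channels.
sample_rate = 133,093,800 / (1,006 × 3 × 2) = 133,093,800 / 6,036 = 22,050 Hz.

22,050 Hz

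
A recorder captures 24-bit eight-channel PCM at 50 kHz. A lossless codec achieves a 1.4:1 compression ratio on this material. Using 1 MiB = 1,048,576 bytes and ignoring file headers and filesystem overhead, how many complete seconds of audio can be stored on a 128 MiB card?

Uncompressed byte rate = 50,000 × 3 × 8 = 1,200,000 bytes/s.
After 1.4:1 compression, effective rate ≈ 857142.86 bytes/s.
Capacity = 128 × 1,048,576 = 134,217,728 bytes.
134,217,728 / effective rate ≈ 156.59 s → 156 seconds.

156 seconds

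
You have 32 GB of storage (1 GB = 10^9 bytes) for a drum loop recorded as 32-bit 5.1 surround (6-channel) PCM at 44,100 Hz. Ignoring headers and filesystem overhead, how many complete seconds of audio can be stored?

Uncompressed byte rate = 44,100 × 4 × 6 = 1,058,400 bytes/s.
Capacity = 32 × 1,000,000,000 = 32,000,000,000 bytes.
32,000,000,000 / 1,058,400 ≈ 30234.32 s → 30,234 seconds.

30,234 seconds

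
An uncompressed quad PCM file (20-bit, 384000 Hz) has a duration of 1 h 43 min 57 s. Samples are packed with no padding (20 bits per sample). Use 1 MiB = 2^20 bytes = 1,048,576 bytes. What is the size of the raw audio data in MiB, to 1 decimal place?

Duration = 1 h 43 min 57 s = 6,237 s.
Bits = 384,000 × 6,237 × 20 × 4 = 191,600,640,000 bits = 23,950,080,000 bytes.
23,950,080,000 / 1,048,576 = 22840.6 MiB.

22840.6 MiB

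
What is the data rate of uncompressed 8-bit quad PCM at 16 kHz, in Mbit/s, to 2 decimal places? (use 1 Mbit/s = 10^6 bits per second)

0.51 Mbit/s

Bit rate = 16,000 × 8 × 4 = 512,000 bits/s.
= 0.51 Mbit/s.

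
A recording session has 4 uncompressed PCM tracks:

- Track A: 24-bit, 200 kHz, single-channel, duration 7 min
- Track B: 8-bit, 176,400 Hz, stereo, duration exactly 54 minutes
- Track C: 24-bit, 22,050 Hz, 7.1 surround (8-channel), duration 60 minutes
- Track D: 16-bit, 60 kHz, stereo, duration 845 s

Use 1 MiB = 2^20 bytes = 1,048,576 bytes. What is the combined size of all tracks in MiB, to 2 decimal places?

Track A: 7 min = 420 s; 200,000 × 420 × 3 × 1 = 252,000,000 bytes.
Track B: exactly 54 minutes = 3,240 s; 176,400 × 3,240 × 1 × 2 = 1,143,072,000 bytes.
Track C: 60 minutes = 3,600 s; 22,050 × 3,600 × 3 × 8 = 1,905,120,000 bytes.
Track D: 60,000 × 845 × 2 × 2 = 202,800,000 bytes.
Total = 3,502,992,000 bytes = 3340.71 MiB.

3340.71 MiB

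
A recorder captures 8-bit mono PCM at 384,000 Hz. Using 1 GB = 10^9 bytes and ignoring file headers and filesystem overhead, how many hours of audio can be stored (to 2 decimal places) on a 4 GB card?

2.89 hours

Uncompressed byte rate = 384,000 × 1 × 1 = 384,000 bytes/s.
Capacity = 4 × 1,000,000,000 = 4,000,000,000 bytes.
4,000,000,000 / 384,000 ≈ 10416.67 s → 2.89 hours.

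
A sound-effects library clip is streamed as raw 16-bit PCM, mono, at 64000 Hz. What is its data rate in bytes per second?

Bit rate = 64,000 × 16 × 1 = 1,024,000 bits/s.
1,024,000 / 8 = 128,000 bytes/s.

128,000 bytes/s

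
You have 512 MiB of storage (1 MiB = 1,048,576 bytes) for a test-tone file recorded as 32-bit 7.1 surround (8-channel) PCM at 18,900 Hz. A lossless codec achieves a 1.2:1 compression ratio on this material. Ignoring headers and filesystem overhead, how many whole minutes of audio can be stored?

Uncompressed byte rate = 18,900 × 4 × 8 = 604,800 bytes/s.
After 1.2:1 compression, effective rate ≈ 504000 bytes/s.
Capacity = 512 × 1,048,576 = 536,870,912 bytes.
536,870,912 / effective rate ≈ 1065.22 s → 17 minutes.

17 minutes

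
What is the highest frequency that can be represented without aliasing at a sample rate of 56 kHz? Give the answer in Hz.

Nyquist frequency = sample rate / 2 = 56,000 / 2 = 28,000 Hz.

28,000 Hz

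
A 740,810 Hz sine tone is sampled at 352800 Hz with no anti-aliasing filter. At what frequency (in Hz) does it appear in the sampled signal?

35,210 Hz

Nyquist = 352,800/2 = 176,400 Hz; 740,810 Hz exceeds it.
Alias = |740,810 − 2×352,800| = |740,810 − 705,600| = 35,210 Hz.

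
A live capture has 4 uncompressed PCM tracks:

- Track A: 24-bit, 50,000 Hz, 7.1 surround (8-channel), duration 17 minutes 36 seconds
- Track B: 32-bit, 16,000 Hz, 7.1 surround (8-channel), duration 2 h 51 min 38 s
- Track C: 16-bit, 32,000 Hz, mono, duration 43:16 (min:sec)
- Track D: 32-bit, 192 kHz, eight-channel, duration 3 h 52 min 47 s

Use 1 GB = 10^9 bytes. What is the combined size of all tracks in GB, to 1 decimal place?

Track A: 17 minutes 36 seconds = 1,056 s; 50,000 × 1,056 × 3 × 8 = 1,267,200,000 bytes.
Track B: 2 h 51 min 38 s = 10,298 s; 16,000 × 10,298 × 4 × 8 = 5,272,576,000 bytes.
Track C: 43:16 (min:sec) = 2,596 s; 32,000 × 2,596 × 2 × 1 = 166,144,000 bytes.
Track D: 3 h 52 min 47 s = 13,967 s; 192,000 × 13,967 × 4 × 8 = 85,813,248,000 bytes.
Total = 92,519,168,000 bytes = 92.5 GB.

92.5 GB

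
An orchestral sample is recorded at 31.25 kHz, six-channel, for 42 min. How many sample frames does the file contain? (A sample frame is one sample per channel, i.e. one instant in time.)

42 min = 2,520 s.
31,250 samples/s × 2,520 s = 78,750,000 frames.

78,750,000 sample frames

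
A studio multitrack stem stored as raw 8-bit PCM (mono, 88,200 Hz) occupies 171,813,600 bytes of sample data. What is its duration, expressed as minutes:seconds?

32:28

Byte rate = 88,200 × 1 × 1 = 88,200 bytes/s.
Duration = 171,813,600 / 88,200 = 1,948 s.
1,948 s = 32:28.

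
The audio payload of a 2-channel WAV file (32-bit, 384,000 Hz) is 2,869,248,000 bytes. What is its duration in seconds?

Byte rate = 384,000 × 4 × 2 = 3,072,000 bytes/s.
Duration = 2,869,248,000 / 3,072,000 = 934 s.

934 seconds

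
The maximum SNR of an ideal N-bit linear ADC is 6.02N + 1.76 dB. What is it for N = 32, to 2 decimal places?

194.40 dB

6.02 × 32 + 1.76 = 194.40 dB.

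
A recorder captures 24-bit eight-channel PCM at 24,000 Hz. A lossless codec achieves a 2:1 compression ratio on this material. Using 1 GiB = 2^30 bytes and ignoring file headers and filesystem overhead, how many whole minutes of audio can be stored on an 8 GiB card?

497 minutes

Uncompressed byte rate = 24,000 × 3 × 8 = 576,000 bytes/s.
After 2:1 compression, effective rate ≈ 288000 bytes/s.
Capacity = 8 × 1,073,741,824 = 8,589,934,592 bytes.
8,589,934,592 / effective rate ≈ 29826.16 s → 497 minutes.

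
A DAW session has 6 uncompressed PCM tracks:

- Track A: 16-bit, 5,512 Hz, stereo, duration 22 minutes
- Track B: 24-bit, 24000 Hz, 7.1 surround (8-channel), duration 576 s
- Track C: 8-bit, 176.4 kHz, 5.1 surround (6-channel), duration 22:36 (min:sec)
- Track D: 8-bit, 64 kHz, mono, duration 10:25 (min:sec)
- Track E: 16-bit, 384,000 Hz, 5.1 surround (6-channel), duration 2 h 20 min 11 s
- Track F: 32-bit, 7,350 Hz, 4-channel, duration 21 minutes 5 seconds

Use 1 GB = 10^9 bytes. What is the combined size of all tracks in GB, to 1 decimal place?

40.7 GB

Track A: 22 minutes = 1,320 s; 5,512 × 1,320 × 2 × 2 = 29,103,360 bytes.
Track B: 24,000 × 576 × 3 × 8 = 331,776,000 bytes.
Track C: 22:36 (min:sec) = 1,356 s; 176,400 × 1,356 × 1 × 6 = 1,435,190,400 bytes.
Track D: 10:25 (min:sec) = 625 s; 64,000 × 625 × 1 × 1 = 40,000,000 bytes.
Track E: 2 h 20 min 11 s = 8,411 s; 384,000 × 8,411 × 2 × 6 = 38,757,888,000 bytes.
Track F: 21 minutes 5 seconds = 1,265 s; 7,350 × 1,265 × 4 × 4 = 148,764,000 bytes.
Total = 40,742,721,760 bytes = 40.7 GB.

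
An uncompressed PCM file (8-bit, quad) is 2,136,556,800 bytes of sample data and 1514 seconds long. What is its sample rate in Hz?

352,800 Hz

Bytes = sample_rate × seconds × bytes_per_sample × channels.
sample_rate = 2,136,556,800 / (1,514 × 1 × 4) = 2,136,556,800 / 6,056 = 352,800 Hz.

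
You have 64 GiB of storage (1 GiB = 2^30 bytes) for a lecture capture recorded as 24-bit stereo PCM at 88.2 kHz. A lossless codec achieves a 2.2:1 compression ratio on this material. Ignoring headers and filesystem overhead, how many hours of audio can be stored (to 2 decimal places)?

79.36 hours

Uncompressed byte rate = 88,200 × 3 × 2 = 529,200 bytes/s.
After 2.2:1 compression, effective rate ≈ 240545.45 bytes/s.
Capacity = 64 × 1,073,741,824 = 68,719,476,736 bytes.
68,719,476,736 / effective rate ≈ 285681.88 s → 79.36 hours.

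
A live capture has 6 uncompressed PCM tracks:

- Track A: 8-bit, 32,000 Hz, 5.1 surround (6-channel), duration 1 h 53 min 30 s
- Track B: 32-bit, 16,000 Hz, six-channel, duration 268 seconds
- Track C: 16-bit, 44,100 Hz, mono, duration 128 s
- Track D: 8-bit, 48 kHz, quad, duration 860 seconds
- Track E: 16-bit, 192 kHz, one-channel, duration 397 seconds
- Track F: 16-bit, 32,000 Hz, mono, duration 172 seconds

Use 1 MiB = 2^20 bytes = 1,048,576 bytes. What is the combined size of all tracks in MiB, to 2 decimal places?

1669.21 MiB

Track A: 1 h 53 min 30 s = 6,810 s; 32,000 × 6,810 × 1 × 6 = 1,307,520,000 bytes.
Track B: 16,000 × 268 × 4 × 6 = 102,912,000 bytes.
Track C: 44,100 × 128 × 2 × 1 = 11,289,600 bytes.
Track D: 48,000 × 860 × 1 × 4 = 165,120,000 bytes.
Track E: 192,000 × 397 × 2 × 1 = 152,448,000 bytes.
Track F: 32,000 × 172 × 2 × 1 = 11,008,000 bytes.
Total = 1,750,297,600 bytes = 1669.21 MiB.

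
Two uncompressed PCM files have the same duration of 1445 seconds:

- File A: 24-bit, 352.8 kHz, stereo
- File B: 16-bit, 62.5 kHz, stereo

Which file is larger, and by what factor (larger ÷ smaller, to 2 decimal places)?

File A: 352,800 × 3 × 2 = 2,116,800 bytes/s.
File B: 62,500 × 2 × 2 = 250,000 bytes/s.
File A is larger; ratio = 3,058,776,000 / 361,250,000 = 8.47.

File A, by a factor of 8.47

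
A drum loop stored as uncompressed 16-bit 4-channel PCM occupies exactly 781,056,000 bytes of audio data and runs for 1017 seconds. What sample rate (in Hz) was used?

Bytes = sample_rate × seconds × bytes_per_sample × channels.
sample_rate = 781,056,000 / (1,017 × 2 × 4) = 781,056,000 / 8,136 = 96,000 Hz.

96,000 Hz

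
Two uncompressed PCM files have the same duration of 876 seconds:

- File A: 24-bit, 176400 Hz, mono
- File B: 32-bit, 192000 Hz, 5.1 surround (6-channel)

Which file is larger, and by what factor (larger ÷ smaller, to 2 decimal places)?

File B, by a factor of 8.71

File A: 176,400 × 3 × 1 = 529,200 bytes/s.
File B: 192,000 × 4 × 6 = 4,608,000 bytes/s.
File B is larger; ratio = 4,036,608,000 / 463,579,200 = 8.71.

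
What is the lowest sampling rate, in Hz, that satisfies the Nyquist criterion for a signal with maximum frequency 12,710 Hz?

25,420 Hz

Minimum sample rate = 2 × 12,710 Hz = 25,420 Hz.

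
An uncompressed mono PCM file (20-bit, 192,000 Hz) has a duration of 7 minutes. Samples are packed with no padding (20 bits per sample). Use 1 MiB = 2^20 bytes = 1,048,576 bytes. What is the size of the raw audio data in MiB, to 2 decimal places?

Duration = 7 minutes = 420 s.
Bits = 192,000 × 420 × 20 × 1 = 1,612,800,000 bits = 201,600,000 bytes.
201,600,000 / 1,048,576 = 192.26 MiB.

192.26 MiB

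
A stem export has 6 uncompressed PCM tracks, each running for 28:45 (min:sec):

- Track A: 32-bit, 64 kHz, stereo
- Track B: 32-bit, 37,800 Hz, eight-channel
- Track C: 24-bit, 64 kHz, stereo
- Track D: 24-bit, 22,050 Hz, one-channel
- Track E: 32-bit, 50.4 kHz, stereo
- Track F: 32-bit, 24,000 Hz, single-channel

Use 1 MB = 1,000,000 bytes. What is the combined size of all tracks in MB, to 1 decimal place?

28:45 (min:sec) = 1,725 s.
Track A: 64,000 × 1,725 × 4 × 2 = 883,200,000 bytes.
Track B: 37,800 × 1,725 × 4 × 8 = 2,086,560,000 bytes.
Track C: 64,000 × 1,725 × 3 × 2 = 662,400,000 bytes.
Track D: 22,050 × 1,725 × 3 × 1 = 114,108,750 bytes.
Track E: 50,400 × 1,725 × 4 × 2 = 695,520,000 bytes.
Track F: 24,000 × 1,725 × 4 × 1 = 165,600,000 bytes.
Total = 4,607,388,750 bytes = 4607.4 MB.

4607.4 MB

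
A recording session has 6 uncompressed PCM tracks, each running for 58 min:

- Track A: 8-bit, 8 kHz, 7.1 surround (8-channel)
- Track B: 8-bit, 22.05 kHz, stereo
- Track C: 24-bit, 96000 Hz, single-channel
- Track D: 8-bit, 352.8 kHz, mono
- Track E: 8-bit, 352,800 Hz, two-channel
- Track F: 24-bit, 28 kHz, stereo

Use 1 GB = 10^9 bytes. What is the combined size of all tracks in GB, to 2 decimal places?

58 min = 3,480 s.
Track A: 8,000 × 3,480 × 1 × 8 = 222,720,000 bytes.
Track B: 22,050 × 3,480 × 1 × 2 = 153,468,000 bytes.
Track C: 96,000 × 3,480 × 3 × 1 = 1,002,240,000 bytes.
Track D: 352,800 × 3,480 × 1 × 1 = 1,227,744,000 bytes.
Track E: 352,800 × 3,480 × 1 × 2 = 2,455,488,000 bytes.
Track F: 28,000 × 3,480 × 3 × 2 = 584,640,000 bytes.
Total = 5,646,300,000 bytes = 5.65 GB.

5.65 GB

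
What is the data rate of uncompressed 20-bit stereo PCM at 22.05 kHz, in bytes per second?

110,250 bytes/s

Bit rate = 22,050 × 20 × 2 = 882,000 bits/s.
882,000 / 8 = 110,250 bytes/s.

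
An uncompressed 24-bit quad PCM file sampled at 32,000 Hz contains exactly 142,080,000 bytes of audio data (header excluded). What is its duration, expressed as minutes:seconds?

6:10

Byte rate = 32,000 × 3 × 4 = 384,000 bytes/s.
Duration = 142,080,000 / 384,000 = 370 s.
370 s = 6:10.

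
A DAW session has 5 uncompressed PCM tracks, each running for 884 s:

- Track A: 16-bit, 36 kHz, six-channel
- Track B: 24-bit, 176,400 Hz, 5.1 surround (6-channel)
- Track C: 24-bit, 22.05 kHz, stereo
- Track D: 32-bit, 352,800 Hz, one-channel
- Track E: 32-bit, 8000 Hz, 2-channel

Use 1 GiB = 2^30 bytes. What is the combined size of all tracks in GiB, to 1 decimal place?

4.3 GiB

Track A: 36,000 × 884 × 2 × 6 = 381,888,000 bytes.
Track B: 176,400 × 884 × 3 × 6 = 2,806,876,800 bytes.
Track C: 22,050 × 884 × 3 × 2 = 116,953,200 bytes.
Track D: 352,800 × 884 × 4 × 1 = 1,247,500,800 bytes.
Track E: 8,000 × 884 × 4 × 2 = 56,576,000 bytes.
Total = 4,609,794,800 bytes = 4.3 GiB.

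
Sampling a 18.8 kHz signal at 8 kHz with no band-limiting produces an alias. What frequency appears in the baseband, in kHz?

Nyquist = 8,000/2 = 4,000 Hz; 18,800 Hz exceeds it.
Alias = |18,800 − 2×8,000| = |18,800 − 16,000| = 2,800 Hz = 2.8 kHz.

2.8 kHz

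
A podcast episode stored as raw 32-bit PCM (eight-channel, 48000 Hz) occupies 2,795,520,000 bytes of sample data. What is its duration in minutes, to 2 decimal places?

30.33 minutes

Byte rate = 48,000 × 4 × 8 = 1,536,000 bytes/s.
Duration = 2,795,520,000 / 1,536,000 = 1,820 s.
1,820 s / 60 = 30.33 minutes.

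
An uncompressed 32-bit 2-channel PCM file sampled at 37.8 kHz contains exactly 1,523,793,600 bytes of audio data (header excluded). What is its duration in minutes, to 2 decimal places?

83.98 minutes

Byte rate = 37,800 × 4 × 2 = 302,400 bytes/s.
Duration = 1,523,793,600 / 302,400 = 5,039 s.
5,039 s / 60 = 83.98 minutes.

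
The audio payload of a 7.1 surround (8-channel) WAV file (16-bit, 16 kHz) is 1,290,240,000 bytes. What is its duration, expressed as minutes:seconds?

84:00

Byte rate = 16,000 × 2 × 8 = 256,000 bytes/s.
Duration = 1,290,240,000 / 256,000 = 5,040 s.
5,040 s = 84:00.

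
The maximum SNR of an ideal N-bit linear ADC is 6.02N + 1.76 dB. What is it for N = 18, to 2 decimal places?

110.12 dB

6.02 × 18 + 1.76 = 110.12 dB.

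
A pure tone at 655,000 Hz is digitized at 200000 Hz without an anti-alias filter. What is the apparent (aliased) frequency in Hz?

55,000 Hz

Nyquist = 200,000/2 = 100,000 Hz; 655,000 Hz exceeds it.
Alias = |655,000 − 3×200,000| = |655,000 − 600,000| = 55,000 Hz.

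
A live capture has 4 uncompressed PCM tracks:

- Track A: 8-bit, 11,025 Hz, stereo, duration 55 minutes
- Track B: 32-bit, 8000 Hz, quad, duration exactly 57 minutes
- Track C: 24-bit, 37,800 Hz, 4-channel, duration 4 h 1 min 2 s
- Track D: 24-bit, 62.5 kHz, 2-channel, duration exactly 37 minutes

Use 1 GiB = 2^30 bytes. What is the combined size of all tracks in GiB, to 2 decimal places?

7.36 GiB

Track A: 55 minutes = 3,300 s; 11,025 × 3,300 × 1 × 2 = 72,765,000 bytes.
Track B: exactly 57 minutes = 3,420 s; 8,000 × 3,420 × 4 × 4 = 437,760,000 bytes.
Track C: 4 h 1 min 2 s = 14,462 s; 37,800 × 14,462 × 3 × 4 = 6,559,963,200 bytes.
Track D: exactly 37 minutes = 2,220 s; 62,500 × 2,220 × 3 × 2 = 832,500,000 bytes.
Total = 7,902,988,200 bytes = 7.36 GiB.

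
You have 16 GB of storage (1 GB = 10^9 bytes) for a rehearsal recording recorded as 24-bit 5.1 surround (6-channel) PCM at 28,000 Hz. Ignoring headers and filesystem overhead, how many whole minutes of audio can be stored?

Uncompressed byte rate = 28,000 × 3 × 6 = 504,000 bytes/s.
Capacity = 16 × 1,000,000,000 = 16,000,000,000 bytes.
16,000,000,000 / 504,000 ≈ 31746.03 s → 529 minutes.

529 minutes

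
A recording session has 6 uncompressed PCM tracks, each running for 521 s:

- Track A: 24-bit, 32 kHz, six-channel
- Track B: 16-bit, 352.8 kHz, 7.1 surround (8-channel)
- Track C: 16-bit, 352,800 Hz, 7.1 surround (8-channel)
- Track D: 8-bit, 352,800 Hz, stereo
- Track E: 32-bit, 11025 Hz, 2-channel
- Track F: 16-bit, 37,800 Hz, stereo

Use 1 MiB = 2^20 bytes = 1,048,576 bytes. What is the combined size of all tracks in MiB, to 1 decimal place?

Track A: 32,000 × 521 × 3 × 6 = 300,096,000 bytes.
Track B: 352,800 × 521 × 2 × 8 = 2,940,940,800 bytes.
Track C: 352,800 × 521 × 2 × 8 = 2,940,940,800 bytes.
Track D: 352,800 × 521 × 1 × 2 = 367,617,600 bytes.
Track E: 11,025 × 521 × 4 × 2 = 45,952,200 bytes.
Track F: 37,800 × 521 × 2 × 2 = 78,775,200 bytes.
Total = 6,674,322,600 bytes = 6365.1 MiB.

6365.1 MiB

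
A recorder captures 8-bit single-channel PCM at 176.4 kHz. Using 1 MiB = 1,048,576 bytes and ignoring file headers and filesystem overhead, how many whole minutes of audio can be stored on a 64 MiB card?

6 minutes

Uncompressed byte rate = 176,400 × 1 × 1 = 176,400 bytes/s.
Capacity = 64 × 1,048,576 = 67,108,864 bytes.
67,108,864 / 176,400 ≈ 380.44 s → 6 minutes.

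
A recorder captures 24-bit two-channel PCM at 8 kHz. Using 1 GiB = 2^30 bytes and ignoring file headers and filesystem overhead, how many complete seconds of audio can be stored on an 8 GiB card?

Uncompressed byte rate = 8,000 × 3 × 2 = 48,000 bytes/s.
Capacity = 8 × 1,073,741,824 = 8,589,934,592 bytes.
8,589,934,592 / 48,000 ≈ 178956.97 s → 178,956 seconds.

178,956 seconds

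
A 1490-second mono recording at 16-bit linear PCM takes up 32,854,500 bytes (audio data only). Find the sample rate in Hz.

11,025 Hz

Bytes = sample_rate × seconds × bytes_per_sample × channels.
sample_rate = 32,854,500 / (1,490 × 2 × 1) = 32,854,500 / 2,980 = 11,025 Hz.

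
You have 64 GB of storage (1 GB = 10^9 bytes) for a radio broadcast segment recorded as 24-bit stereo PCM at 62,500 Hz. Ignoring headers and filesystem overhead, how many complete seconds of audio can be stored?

170,666 seconds

Uncompressed byte rate = 62,500 × 3 × 2 = 375,000 bytes/s.
Capacity = 64 × 1,000,000,000 = 64,000,000,000 bytes.
64,000,000,000 / 375,000 ≈ 170666.67 s → 170,666 seconds.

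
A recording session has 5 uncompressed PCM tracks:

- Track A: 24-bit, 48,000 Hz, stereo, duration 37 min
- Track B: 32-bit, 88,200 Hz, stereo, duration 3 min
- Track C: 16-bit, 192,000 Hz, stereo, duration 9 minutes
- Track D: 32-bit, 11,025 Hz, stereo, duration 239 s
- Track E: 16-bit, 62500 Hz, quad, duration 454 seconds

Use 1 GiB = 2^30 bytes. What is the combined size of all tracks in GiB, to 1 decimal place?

Track A: 37 min = 2,220 s; 48,000 × 2,220 × 3 × 2 = 639,360,000 bytes.
Track B: 3 min = 180 s; 88,200 × 180 × 4 × 2 = 127,008,000 bytes.
Track C: 9 minutes = 540 s; 192,000 × 540 × 2 × 2 = 414,720,000 bytes.
Track D: 11,025 × 239 × 4 × 2 = 21,079,800 bytes.
Track E: 62,500 × 454 × 2 × 4 = 227,000,000 bytes.
Total = 1,429,167,800 bytes = 1.3 GiB.

1.3 GiB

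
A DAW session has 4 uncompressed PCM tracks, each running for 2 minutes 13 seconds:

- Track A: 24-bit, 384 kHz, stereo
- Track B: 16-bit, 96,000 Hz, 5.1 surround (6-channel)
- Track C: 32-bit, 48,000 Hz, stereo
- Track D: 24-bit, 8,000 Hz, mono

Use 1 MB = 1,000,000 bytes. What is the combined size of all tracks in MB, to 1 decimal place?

2 minutes 13 seconds = 133 s.
Track A: 384,000 × 133 × 3 × 2 = 306,432,000 bytes.
Track B: 96,000 × 133 × 2 × 6 = 153,216,000 bytes.
Track C: 48,000 × 133 × 4 × 2 = 51,072,000 bytes.
Track D: 8,000 × 133 × 3 × 1 = 3,192,000 bytes.
Total = 513,912,000 bytes = 513.9 MB.

513.9 MB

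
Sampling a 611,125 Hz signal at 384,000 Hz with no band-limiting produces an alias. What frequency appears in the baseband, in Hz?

Nyquist = 384,000/2 = 192,000 Hz; 611,125 Hz exceeds it.
Alias = |611,125 − 2×384,000| = |611,125 − 768,000| = 156,875 Hz.

156,875 Hz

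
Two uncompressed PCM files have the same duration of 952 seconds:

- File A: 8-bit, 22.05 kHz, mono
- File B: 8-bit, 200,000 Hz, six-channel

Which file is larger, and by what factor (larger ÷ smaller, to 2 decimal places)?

File B, by a factor of 54.42

File A: 22,050 × 1 × 1 = 22,050 bytes/s.
File B: 200,000 × 1 × 6 = 1,200,000 bytes/s.
File B is larger; ratio = 1,142,400,000 / 20,991,600 = 54.42.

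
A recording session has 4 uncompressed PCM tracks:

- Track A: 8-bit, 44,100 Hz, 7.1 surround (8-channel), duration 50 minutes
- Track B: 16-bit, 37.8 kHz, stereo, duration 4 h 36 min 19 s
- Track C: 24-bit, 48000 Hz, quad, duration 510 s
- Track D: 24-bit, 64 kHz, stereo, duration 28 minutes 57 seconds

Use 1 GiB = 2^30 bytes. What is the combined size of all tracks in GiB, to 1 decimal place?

Track A: 50 minutes = 3,000 s; 44,100 × 3,000 × 1 × 8 = 1,058,400,000 bytes.
Track B: 4 h 36 min 19 s = 16,579 s; 37,800 × 16,579 × 2 × 2 = 2,506,744,800 bytes.
Track C: 48,000 × 510 × 3 × 4 = 293,760,000 bytes.
Track D: 28 minutes 57 seconds = 1,737 s; 64,000 × 1,737 × 3 × 2 = 667,008,000 bytes.
Total = 4,525,912,800 bytes = 4.2 GiB.

4.2 GiB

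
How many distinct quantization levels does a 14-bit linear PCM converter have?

16,384 levels

2^14 = 16,384.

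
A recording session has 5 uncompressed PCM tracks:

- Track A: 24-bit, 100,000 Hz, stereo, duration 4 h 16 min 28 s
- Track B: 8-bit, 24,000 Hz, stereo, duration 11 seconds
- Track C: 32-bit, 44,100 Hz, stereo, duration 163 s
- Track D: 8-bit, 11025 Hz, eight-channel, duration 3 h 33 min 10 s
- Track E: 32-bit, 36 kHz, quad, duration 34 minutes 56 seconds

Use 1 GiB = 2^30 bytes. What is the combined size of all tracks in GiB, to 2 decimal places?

10.83 GiB

Track A: 4 h 16 min 28 s = 15,388 s; 100,000 × 15,388 × 3 × 2 = 9,232,800,000 bytes.
Track B: 24,000 × 11 × 1 × 2 = 528,000 bytes.
Track C: 44,100 × 163 × 4 × 2 = 57,506,400 bytes.
Track D: 3 h 33 min 10 s = 12,790 s; 11,025 × 12,790 × 1 × 8 = 1,128,078,000 bytes.
Track E: 34 minutes 56 seconds = 2,096 s; 36,000 × 2,096 × 4 × 4 = 1,207,296,000 bytes.
Total = 11,626,208,400 bytes = 10.83 GiB.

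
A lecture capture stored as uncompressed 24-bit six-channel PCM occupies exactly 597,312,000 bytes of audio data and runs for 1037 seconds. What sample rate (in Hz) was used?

Bytes = sample_rate × seconds × bytes_per_sample × channels.
sample_rate = 597,312,000 / (1,037 × 3 × 6) = 597,312,000 / 18,666 = 32,000 Hz.

32,000 Hz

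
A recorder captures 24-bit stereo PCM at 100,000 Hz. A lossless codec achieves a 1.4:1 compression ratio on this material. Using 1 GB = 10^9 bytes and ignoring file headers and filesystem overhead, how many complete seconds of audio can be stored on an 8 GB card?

18,666 seconds

Uncompressed byte rate = 100,000 × 3 × 2 = 600,000 bytes/s.
After 1.4:1 compression, effective rate ≈ 428571.43 bytes/s.
Capacity = 8 × 1,000,000,000 = 8,000,000,000 bytes.
8,000,000,000 / effective rate ≈ 18666.67 s → 18,666 seconds.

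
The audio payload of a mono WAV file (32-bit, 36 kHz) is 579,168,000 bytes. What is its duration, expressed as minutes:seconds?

67:02

Byte rate = 36,000 × 4 × 1 = 144,000 bytes/s.
Duration = 579,168,000 / 144,000 = 4,022 s.
4,022 s = 67:02.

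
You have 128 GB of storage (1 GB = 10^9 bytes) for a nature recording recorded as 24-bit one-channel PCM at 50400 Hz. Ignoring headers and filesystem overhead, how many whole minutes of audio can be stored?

Uncompressed byte rate = 50,400 × 3 × 1 = 151,200 bytes/s.
Capacity = 128 × 1,000,000,000 = 128,000,000,000 bytes.
128,000,000,000 / 151,200 ≈ 846560.85 s → 14,109 minutes.

14,109 minutes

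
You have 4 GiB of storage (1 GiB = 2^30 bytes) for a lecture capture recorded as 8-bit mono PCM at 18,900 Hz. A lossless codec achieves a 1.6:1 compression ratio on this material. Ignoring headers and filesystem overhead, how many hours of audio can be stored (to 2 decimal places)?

101.00 hours

Uncompressed byte rate = 18,900 × 1 × 1 = 18,900 bytes/s.
After 1.6:1 compression, effective rate ≈ 11812.5 bytes/s.
Capacity = 4 × 1,073,741,824 = 4,294,967,296 bytes.
4,294,967,296 / effective rate ≈ 363595.12 s → 101.00 hours.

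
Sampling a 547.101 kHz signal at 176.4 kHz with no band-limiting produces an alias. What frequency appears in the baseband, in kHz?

17.901 kHz

Nyquist = 176,400/2 = 88,200 Hz; 547,101 Hz exceeds it.
Alias = |547,101 − 3×176,400| = |547,101 − 529,200| = 17,901 Hz = 17.901 kHz.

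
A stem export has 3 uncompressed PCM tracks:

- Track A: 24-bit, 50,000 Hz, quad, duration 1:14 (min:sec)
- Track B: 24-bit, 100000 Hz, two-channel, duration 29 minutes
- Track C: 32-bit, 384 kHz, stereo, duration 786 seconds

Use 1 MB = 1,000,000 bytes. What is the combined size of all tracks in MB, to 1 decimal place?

Track A: 1:14 (min:sec) = 74 s; 50,000 × 74 × 3 × 4 = 44,400,000 bytes.
Track B: 29 minutes = 1,740 s; 100,000 × 1,740 × 3 × 2 = 1,044,000,000 bytes.
Track C: 384,000 × 786 × 4 × 2 = 2,414,592,000 bytes.
Total = 3,502,992,000 bytes = 3503.0 MB.

3503.0 MB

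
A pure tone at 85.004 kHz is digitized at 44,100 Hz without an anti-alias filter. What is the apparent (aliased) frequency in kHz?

3.196 kHz

Nyquist = 44,100/2 = 22,050 Hz; 85,004 Hz exceeds it.
Alias = |85,004 − 2×44,100| = |85,004 − 88,200| = 3,196 Hz = 3.196 kHz.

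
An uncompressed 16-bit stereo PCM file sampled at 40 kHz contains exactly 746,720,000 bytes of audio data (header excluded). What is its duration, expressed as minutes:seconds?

77:47

Byte rate = 40,000 × 2 × 2 = 160,000 bytes/s.
Duration = 746,720,000 / 160,000 = 4,667 s.
4,667 s = 77:47.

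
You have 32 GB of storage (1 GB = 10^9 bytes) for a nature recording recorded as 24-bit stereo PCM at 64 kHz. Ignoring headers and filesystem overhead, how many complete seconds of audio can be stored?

Uncompressed byte rate = 64,000 × 3 × 2 = 384,000 bytes/s.
Capacity = 32 × 1,000,000,000 = 32,000,000,000 bytes.
32,000,000,000 / 384,000 ≈ 83333.33 s → 83,333 seconds.

83,333 seconds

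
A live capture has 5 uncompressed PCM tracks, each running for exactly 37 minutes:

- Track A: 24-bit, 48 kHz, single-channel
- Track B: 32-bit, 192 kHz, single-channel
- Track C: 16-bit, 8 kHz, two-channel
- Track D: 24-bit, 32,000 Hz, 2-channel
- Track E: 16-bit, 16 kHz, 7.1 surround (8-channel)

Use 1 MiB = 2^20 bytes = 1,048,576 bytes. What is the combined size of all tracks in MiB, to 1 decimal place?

exactly 37 minutes = 2,220 s.
Track A: 48,000 × 2,220 × 3 × 1 = 319,680,000 bytes.
Track B: 192,000 × 2,220 × 4 × 1 = 1,704,960,000 bytes.
Track C: 8,000 × 2,220 × 2 × 2 = 71,040,000 bytes.
Track D: 32,000 × 2,220 × 3 × 2 = 426,240,000 bytes.
Track E: 16,000 × 2,220 × 2 × 8 = 568,320,000 bytes.
Total = 3,090,240,000 bytes = 2947.1 MiB.

2947.1 MiB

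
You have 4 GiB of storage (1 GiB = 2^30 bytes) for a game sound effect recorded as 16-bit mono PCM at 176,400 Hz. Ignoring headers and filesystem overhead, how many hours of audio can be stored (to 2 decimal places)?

Uncompressed byte rate = 176,400 × 2 × 1 = 352,800 bytes/s.
Capacity = 4 × 1,073,741,824 = 4,294,967,296 bytes.
4,294,967,296 / 352,800 ≈ 12173.94 s → 3.38 hours.

3.38 hours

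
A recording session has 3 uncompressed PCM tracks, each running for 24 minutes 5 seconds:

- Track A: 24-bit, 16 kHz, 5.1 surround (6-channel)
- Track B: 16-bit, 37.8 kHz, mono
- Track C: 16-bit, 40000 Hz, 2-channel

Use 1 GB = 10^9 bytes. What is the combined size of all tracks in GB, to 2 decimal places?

24 minutes 5 seconds = 1,445 s.
Track A: 16,000 × 1,445 × 3 × 6 = 416,160,000 bytes.
Track B: 37,800 × 1,445 × 2 × 1 = 109,242,000 bytes.
Track C: 40,000 × 1,445 × 2 × 2 = 231,200,000 bytes.
Total = 756,602,000 bytes = 0.76 GB.

0.76 GB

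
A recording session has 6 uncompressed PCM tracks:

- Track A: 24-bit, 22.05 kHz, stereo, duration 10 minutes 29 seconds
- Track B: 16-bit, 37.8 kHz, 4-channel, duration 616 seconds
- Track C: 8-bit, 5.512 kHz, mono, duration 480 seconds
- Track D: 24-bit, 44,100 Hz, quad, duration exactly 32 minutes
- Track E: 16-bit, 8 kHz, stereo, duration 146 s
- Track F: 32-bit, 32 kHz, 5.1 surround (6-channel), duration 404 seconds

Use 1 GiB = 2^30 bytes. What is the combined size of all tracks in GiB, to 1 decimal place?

1.5 GiB

Track A: 10 minutes 29 seconds = 629 s; 22,050 × 629 × 3 × 2 = 83,216,700 bytes.
Track B: 37,800 × 616 × 2 × 4 = 186,278,400 bytes.
Track C: 5,512 × 480 × 1 × 1 = 2,645,760 bytes.
Track D: exactly 32 minutes = 1,920 s; 44,100 × 1,920 × 3 × 4 = 1,016,064,000 bytes.
Track E: 8,000 × 146 × 2 × 2 = 4,672,000 bytes.
Track F: 32,000 × 404 × 4 × 6 = 310,272,000 bytes.
Total = 1,603,148,860 bytes = 1.5 GiB.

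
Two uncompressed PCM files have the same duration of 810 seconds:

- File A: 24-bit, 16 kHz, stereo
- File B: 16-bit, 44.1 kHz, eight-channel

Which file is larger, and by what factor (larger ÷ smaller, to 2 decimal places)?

File A: 16,000 × 3 × 2 = 96,000 bytes/s.
File B: 44,100 × 2 × 8 = 705,600 bytes/s.
File B is larger; ratio = 571,536,000 / 77,760,000 = 7.35.

File B, by a factor of 7.35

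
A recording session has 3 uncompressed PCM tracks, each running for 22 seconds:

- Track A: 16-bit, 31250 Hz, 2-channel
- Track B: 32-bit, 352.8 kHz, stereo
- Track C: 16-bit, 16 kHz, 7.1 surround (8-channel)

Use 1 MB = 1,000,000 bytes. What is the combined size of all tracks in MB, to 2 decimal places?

70.47 MB

Track A: 31,250 × 22 × 2 × 2 = 2,750,000 bytes.
Track B: 352,800 × 22 × 4 × 2 = 62,092,800 bytes.
Track C: 16,000 × 22 × 2 × 8 = 5,632,000 bytes.
Total = 70,474,800 bytes = 70.47 MB.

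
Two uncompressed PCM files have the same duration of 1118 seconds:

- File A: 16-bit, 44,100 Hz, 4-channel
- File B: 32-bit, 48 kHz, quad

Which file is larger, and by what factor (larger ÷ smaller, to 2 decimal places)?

File A: 44,100 × 2 × 4 = 352,800 bytes/s.
File B: 48,000 × 4 × 4 = 768,000 bytes/s.
File B is larger; ratio = 858,624,000 / 394,430,400 = 2.18.

File B, by a factor of 2.18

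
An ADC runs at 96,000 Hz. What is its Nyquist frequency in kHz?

48 kHz

Nyquist frequency = sample rate / 2 = 96,000 / 2 = 48 kHz.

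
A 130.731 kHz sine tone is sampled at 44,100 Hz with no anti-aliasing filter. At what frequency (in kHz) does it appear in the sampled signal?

Nyquist = 44,100/2 = 22,050 Hz; 130,731 Hz exceeds it.
Alias = |130,731 − 3×44,100| = |130,731 − 132,300| = 1,569 Hz = 1.569 kHz.

1.569 kHz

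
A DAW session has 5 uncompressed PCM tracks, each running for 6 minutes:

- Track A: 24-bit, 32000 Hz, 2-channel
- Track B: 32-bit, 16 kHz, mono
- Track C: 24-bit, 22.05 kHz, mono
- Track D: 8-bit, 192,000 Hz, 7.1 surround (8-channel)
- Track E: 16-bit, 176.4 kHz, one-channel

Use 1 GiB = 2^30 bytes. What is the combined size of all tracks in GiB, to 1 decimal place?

6 minutes = 360 s.
Track A: 32,000 × 360 × 3 × 2 = 69,120,000 bytes.
Track B: 16,000 × 360 × 4 × 1 = 23,040,000 bytes.
Track C: 22,050 × 360 × 3 × 1 = 23,814,000 bytes.
Track D: 192,000 × 360 × 1 × 8 = 552,960,000 bytes.
Track E: 176,400 × 360 × 2 × 1 = 127,008,000 bytes.
Total = 795,942,000 bytes = 0.7 GiB.

0.7 GiB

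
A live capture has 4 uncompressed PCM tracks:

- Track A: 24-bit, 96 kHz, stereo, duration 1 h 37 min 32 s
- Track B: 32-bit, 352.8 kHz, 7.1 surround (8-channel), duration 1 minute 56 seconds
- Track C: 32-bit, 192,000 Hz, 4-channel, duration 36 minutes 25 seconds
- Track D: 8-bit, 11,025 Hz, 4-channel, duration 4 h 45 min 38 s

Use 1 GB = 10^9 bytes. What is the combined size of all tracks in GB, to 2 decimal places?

Track A: 1 h 37 min 32 s = 5,852 s; 96,000 × 5,852 × 3 × 2 = 3,370,752,000 bytes.
Track B: 1 minute 56 seconds = 116 s; 352,800 × 116 × 4 × 8 = 1,309,593,600 bytes.
Track C: 36 minutes 25 seconds = 2,185 s; 192,000 × 2,185 × 4 × 4 = 6,712,320,000 bytes.
Track D: 4 h 45 min 38 s = 17,138 s; 11,025 × 17,138 × 1 × 4 = 755,785,800 bytes.
Total = 12,148,451,400 bytes = 12.15 GB.

12.15 GB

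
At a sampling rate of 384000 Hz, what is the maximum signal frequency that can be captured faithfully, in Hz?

Nyquist frequency = sample rate / 2 = 384,000 / 2 = 192,000 Hz.

192,000 Hz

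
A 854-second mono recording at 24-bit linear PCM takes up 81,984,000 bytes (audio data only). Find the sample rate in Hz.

32,000 Hz

Bytes = sample_rate × seconds × bytes_per_sample × channels.
sample_rate = 81,984,000 / (854 × 3 × 1) = 81,984,000 / 2,562 = 32,000 Hz.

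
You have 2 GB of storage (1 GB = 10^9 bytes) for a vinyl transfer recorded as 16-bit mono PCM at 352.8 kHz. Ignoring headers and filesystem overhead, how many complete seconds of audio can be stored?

Uncompressed byte rate = 352,800 × 2 × 1 = 705,600 bytes/s.
Capacity = 2 × 1,000,000,000 = 2,000,000,000 bytes.
2,000,000,000 / 705,600 ≈ 2834.47 s → 2,834 seconds.

2,834 seconds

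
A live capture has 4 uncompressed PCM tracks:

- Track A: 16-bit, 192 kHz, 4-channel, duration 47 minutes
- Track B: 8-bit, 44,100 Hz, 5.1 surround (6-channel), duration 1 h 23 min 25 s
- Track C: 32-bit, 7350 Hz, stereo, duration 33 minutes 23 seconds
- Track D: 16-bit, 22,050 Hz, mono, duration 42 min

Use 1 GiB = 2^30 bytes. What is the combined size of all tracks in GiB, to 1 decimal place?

5.5 GiB

Track A: 47 minutes = 2,820 s; 192,000 × 2,820 × 2 × 4 = 4,331,520,000 bytes.
Track B: 1 h 23 min 25 s = 5,005 s; 44,100 × 5,005 × 1 × 6 = 1,324,323,000 bytes.
Track C: 33 minutes 23 seconds = 2,003 s; 7,350 × 2,003 × 4 × 2 = 117,776,400 bytes.
Track D: 42 min = 2,520 s; 22,050 × 2,520 × 2 × 1 = 111,132,000 bytes.
Total = 5,884,751,400 bytes = 5.5 GiB.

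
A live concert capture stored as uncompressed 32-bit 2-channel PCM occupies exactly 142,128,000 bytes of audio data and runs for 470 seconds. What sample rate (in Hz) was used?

Bytes = sample_rate × seconds × bytes_per_sample × channels.
sample_rate = 142,128,000 / (470 × 4 × 2) = 142,128,000 / 3,760 = 37,800 Hz.

37,800 Hz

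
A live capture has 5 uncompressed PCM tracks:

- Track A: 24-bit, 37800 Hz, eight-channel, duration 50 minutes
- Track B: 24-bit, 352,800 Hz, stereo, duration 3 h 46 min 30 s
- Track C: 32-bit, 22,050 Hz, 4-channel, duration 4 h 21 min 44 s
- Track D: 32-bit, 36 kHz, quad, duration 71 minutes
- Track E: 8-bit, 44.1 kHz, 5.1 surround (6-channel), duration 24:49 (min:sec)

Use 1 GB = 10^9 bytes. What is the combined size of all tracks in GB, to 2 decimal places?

Track A: 50 minutes = 3,000 s; 37,800 × 3,000 × 3 × 8 = 2,721,600,000 bytes.
Track B: 3 h 46 min 30 s = 13,590 s; 352,800 × 13,590 × 3 × 2 = 28,767,312,000 bytes.
Track C: 4 h 21 min 44 s = 15,704 s; 22,050 × 15,704 × 4 × 4 = 5,540,371,200 bytes.
Track D: 71 minutes = 4,260 s; 36,000 × 4,260 × 4 × 4 = 2,453,760,000 bytes.
Track E: 24:49 (min:sec) = 1,489 s; 44,100 × 1,489 × 1 × 6 = 393,989,400 bytes.
Total = 39,877,032,600 bytes = 39.88 GB.

39.88 GB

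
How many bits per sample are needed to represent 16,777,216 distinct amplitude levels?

log2(16,777,216) = 24.

24 bits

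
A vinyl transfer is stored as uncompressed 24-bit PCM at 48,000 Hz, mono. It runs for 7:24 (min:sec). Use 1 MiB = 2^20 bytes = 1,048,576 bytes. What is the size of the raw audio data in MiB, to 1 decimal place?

Duration = 7:24 (min:sec) = 444 s.
Bytes = 48,000 samples/s × 444 s × 3 bytes/sample × 1 ch = 63,936,000 bytes.
63,936,000 / 1,048,576 = 61.0 MiB.

61.0 MiB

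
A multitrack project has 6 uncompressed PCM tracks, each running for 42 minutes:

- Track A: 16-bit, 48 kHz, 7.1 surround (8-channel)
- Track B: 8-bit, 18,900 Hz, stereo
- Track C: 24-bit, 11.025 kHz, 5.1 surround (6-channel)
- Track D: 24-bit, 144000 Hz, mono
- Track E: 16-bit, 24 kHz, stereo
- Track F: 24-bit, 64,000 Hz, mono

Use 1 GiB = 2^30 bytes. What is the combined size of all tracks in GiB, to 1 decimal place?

42 minutes = 2,520 s.
Track A: 48,000 × 2,520 × 2 × 8 = 1,935,360,000 bytes.
Track B: 18,900 × 2,520 × 1 × 2 = 95,256,000 bytes.
Track C: 11,025 × 2,520 × 3 × 6 = 500,094,000 bytes.
Track D: 144,000 × 2,520 × 3 × 1 = 1,088,640,000 bytes.
Track E: 24,000 × 2,520 × 2 × 2 = 241,920,000 bytes.
Track F: 64,000 × 2,520 × 3 × 1 = 483,840,000 bytes.
Total = 4,345,110,000 bytes = 4.0 GiB.

4.0 GiB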